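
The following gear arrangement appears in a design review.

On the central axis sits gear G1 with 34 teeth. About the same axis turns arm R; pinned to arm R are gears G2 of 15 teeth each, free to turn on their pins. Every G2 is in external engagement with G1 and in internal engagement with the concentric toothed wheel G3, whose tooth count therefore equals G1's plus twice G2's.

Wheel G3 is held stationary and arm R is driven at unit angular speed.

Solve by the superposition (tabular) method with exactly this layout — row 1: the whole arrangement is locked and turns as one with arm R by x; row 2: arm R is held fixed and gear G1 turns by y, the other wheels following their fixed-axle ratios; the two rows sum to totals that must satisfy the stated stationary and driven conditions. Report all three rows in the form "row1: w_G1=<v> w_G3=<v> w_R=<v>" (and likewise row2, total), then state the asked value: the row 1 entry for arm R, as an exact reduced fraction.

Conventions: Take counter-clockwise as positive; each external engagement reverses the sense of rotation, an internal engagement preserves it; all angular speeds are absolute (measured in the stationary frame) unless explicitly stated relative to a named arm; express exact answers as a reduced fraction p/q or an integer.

class = planetary set [G3 = 34+2·15 = 64; Willis about the carrier]
row 1 — lock + rotate with arm: ω_sun = ω_ring = ω_arm = x
row 2: sun turns y, ring = −(34/64)·y, arm 0
boundary: total ω_ring = x − (34/64)·y = 0 and total ω_arm = x = 1  ⇒  y = 32/17, x = 1
row 2 ring = −(34/64)·32/17 = -1
totals (row 1 + row 2): sun 1 + 32/17 = 49/17, ring 1 + (-1) = 0, arm 1 + 0 = 1
asked cell (row1, arm) = 1

row1: w_G1=1 w_G3=1 w_R=1
row2: w_G1=32/17 w_G3=-1 w_R=0
total: w_G1=49/17 w_G3=0 w_R=1
asked value: 1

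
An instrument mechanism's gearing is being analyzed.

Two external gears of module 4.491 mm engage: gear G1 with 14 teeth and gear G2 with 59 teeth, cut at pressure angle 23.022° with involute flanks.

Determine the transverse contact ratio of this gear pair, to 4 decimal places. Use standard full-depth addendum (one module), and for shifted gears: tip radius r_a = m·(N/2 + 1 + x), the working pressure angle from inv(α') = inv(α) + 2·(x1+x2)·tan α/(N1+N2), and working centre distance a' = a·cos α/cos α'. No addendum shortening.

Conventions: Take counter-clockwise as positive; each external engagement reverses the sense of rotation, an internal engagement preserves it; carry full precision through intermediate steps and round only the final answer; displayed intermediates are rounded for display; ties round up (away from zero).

1.5094

class = single-mesh tooth geometry [involute pair 14T × 59T, m = 4.491]
base radii: r_b1 = 28.933192, r_b2 = 121.932740
tip radii: r_a1 = 35.928000, r_a2 = 136.975500
no profile shift: α' = α, a' = a
action lengths: √(r_a1²−r_b1²) = 21.300037, √(r_a2²−r_b2²) = 62.407488
base pitch p_b = π·m·cos α = 12.985186
CR = (21.300037 + 62.407488 − 163.921500·sin 23.02200°)/12.985186 = 1.509440
contact ratio ≈ 1.5094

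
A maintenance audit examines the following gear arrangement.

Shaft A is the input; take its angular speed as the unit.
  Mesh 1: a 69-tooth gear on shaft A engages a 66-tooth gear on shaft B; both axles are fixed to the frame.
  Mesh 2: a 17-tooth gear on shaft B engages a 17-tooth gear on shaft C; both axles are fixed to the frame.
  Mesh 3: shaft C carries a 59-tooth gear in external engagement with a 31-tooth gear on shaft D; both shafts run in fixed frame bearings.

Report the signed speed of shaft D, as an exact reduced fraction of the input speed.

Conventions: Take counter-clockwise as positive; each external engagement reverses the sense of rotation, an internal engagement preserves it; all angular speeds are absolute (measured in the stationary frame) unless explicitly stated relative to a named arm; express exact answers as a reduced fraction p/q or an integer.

3-mesh fixed-axis compound train (all bearings frame-fixed)
mesh 1 [69T→66T]: |ω|/ω_in = 1×69/66 = 23/22, sense flips to −
mesh 2 [17T→17T]: |ω|/ω_in = (23/22)×17/17 = 23/22, sense flips to +
mesh 3 [59T→31T]: |ω|/ω_in = (23/22)×59/31 = 1357/682, sense flips to −
signed output speed (× input speed) = -1357/682

-1357/682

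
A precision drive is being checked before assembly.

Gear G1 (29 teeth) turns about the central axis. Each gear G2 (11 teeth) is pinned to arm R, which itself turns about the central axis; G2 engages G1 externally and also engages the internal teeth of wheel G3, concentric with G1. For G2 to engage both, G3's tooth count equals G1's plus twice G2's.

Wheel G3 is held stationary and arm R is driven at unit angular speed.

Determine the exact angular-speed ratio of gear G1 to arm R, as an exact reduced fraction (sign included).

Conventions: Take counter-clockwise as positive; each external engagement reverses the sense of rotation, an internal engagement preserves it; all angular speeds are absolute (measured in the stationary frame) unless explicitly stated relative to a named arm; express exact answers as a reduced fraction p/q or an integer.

80/29

recognized (axles ride arm R): planetary set, 29/11/51 teeth
ring teeth: 29 + 2·11 = 51
29(ω_sun−ω_arm) = −51(ω_ring−ω_arm),  ω_ring = 0, ω_arm = 1
ω_sun = 1 − (51/29)(0−1) = 80/29
ω_out/ω_in = 80/29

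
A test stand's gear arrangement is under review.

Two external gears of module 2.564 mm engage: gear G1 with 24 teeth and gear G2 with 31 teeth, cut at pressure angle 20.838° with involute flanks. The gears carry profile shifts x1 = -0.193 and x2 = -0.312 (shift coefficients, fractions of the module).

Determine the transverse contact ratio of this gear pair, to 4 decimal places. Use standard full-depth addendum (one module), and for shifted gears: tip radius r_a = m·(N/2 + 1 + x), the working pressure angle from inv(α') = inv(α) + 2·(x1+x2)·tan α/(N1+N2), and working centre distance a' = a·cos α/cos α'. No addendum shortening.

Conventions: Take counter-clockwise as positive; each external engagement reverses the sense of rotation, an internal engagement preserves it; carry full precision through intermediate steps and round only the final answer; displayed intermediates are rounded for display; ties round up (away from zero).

1.7997

class = single-mesh tooth geometry [involute pair 24T × 31T, m = 2.564]
base radii: r_b1 = 28.755464, r_b2 = 37.142474
tip radii: r_a1 = 32.837148, r_a2 = 41.506032
inv(α') = inv(20.838°) + 2·(-0.193-0.312)·tan α/(24+31) = 0.00994214  ⇒  α' = 17.54367°
a' = a·cos α / cos α' = 70.5100·cos 20.838°/cos 17.54367° = 69.112536
action lengths: √(r_a1²−r_b1²) = 15.855649, √(r_a2²−r_b2²) = 18.525316
base pitch p_b = π·m·cos α = 7.528163
CR = (15.855649 + 18.525316 − 69.112536·sin 17.54367°)/7.528163 = 1.799668
contact ratio ≈ 1.7997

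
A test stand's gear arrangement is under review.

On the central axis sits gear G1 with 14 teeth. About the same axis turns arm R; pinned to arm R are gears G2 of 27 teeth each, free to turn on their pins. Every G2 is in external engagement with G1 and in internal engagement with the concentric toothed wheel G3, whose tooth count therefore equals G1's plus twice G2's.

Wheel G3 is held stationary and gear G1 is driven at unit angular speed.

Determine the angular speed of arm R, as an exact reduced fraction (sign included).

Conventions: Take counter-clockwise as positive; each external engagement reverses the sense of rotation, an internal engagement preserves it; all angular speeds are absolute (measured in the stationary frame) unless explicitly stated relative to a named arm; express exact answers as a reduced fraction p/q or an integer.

7/41

planetary set (14T centre, 27T on arm, 68T internal) — Willis relation
ring teeth: 14 + 2·27 = 68
14(ω_sun−ω_arm) = −68(ω_ring−ω_arm),  ω_ring = 0, ω_sun = 1
14(1−ω_arm) = −68(0−ω_arm)  ⇒  82·ω_arm = 14  ⇒  ω_arm = 7/41
exact speed ratio = 7/41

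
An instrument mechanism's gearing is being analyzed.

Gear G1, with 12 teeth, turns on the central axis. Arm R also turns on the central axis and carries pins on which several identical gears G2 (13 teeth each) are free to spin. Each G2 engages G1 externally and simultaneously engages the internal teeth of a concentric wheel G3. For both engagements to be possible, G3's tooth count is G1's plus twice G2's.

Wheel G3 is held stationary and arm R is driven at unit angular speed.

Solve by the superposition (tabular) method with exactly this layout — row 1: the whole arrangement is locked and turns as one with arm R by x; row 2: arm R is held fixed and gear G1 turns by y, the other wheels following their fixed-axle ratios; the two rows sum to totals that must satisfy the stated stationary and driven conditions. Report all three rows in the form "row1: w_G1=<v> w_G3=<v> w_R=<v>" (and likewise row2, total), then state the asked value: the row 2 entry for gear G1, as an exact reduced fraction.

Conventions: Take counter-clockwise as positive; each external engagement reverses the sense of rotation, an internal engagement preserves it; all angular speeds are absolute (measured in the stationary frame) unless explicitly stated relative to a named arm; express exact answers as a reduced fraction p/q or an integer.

topology: planetary set — G1 12T / G2 13T / G3 38T, arm = carrier (Willis)
row 1 (train locked, turned with arm): all members turn x
row 2 (arm held, sun turns y): ω_ring = −(12/38)·y, ω_arm = 0
boundary: total ω_ring = x − (12/38)·y = 0 and total ω_arm = x = 1  ⇒  y = 19/6, x = 1
row 2 ring = −(12/38)·19/6 = -1
totals (row 1 + row 2): sun 1 + 19/6 = 25/6, ring 1 + (-1) = 0, arm 1 + 0 = 1
asked cell (row2, sun) = 19/6

row1: w_G1=1 w_G3=1 w_R=1
row2: w_G1=19/6 w_G3=-1 w_R=0
total: w_G1=25/6 w_G3=0 w_R=1
asked value: 19/6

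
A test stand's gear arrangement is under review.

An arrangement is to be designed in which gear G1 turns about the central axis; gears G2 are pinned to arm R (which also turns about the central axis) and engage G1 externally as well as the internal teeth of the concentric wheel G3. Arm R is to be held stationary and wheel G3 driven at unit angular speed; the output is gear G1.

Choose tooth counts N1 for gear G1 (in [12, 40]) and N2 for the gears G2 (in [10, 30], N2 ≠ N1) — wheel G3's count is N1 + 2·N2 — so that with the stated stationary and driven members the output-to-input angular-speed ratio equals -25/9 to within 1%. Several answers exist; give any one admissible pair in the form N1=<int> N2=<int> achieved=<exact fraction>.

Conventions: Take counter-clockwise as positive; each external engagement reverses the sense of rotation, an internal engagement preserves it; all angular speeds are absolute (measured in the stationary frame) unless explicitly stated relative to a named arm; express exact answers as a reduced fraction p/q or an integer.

N1=18 N2=16 achieved=-25/9

class = planetary set [ratio -25/9 wanted; Willis about the carrier]
Willis with ω_arm = 0: ω_sun/ω_ring = −N3/N1; set equal to -25/9  ⇒  N3/N1 = −(-25/9) = 25/9
N3 = N1 + 2·N2  ⇒  N2/N1 = (N3/N1 − 1)/2 = (25/9 − 1)/2 = 8/9
smallest multiple with N1 ≥ 12 and N2 ≥ 10: k = 2  ⇒  N1 = 2·9 = 18, N2 = 2·8 = 16 (N1 ≤ 40, N2 ≤ 30, N2 ≠ N1 ✓), N3 = 18 + 2·16 = 50
check: −N3/N1 with N1 = 18, N3 = 50 gives -25/9; |achieved − target| = 0 ≤ 1/36 ✓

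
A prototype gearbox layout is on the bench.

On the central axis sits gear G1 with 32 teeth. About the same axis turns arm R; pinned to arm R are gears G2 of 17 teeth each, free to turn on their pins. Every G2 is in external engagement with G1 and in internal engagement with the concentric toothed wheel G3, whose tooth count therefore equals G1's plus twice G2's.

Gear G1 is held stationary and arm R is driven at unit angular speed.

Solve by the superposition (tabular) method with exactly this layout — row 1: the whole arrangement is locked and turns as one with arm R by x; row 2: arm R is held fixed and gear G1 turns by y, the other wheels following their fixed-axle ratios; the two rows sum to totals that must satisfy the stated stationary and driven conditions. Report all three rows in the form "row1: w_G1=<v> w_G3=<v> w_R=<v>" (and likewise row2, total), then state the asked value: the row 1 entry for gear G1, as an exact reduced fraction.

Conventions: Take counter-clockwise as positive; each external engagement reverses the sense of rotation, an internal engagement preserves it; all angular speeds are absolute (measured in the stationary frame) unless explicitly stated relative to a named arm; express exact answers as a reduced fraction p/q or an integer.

row1: w_G1=1 w_G3=1 w_R=1
row2: w_G1=-1 w_G3=16/33 w_R=0
total: w_G1=0 w_G3=49/33 w_R=1
asked value: 1

topology: planetary set — G1 32T / G2 17T / G3 66T, arm = carrier (Willis)
row 1 (train locked, turned with arm): all members turn x
row 2: sun turns y, ring = −(32/66)·y, arm 0
boundary: total ω_sun = x + y = 0 and total ω_arm = x = 1  ⇒  y = -1, x = 1
row 2 ring = −(32/66)·(-1) = 16/33
totals (row 1 + row 2): sun 1 + (-1) = 0, ring 1 + 16/33 = 49/33, arm 1 + 0 = 1
asked cell (row1, sun) = 1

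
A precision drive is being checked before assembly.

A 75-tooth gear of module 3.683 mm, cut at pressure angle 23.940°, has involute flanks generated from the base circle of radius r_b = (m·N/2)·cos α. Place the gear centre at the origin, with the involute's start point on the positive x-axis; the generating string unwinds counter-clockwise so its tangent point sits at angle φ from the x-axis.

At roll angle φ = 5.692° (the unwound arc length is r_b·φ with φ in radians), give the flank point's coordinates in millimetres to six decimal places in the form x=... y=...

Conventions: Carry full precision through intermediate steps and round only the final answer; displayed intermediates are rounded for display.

x=126.852171 y=0.041214

topology: single-mesh involute geometry — m = 3.683, N = 75
pitch radius r_p = m·N/2 = 3.683·75/2 = 138.112500
base radius r_b = r_p·cos α = 138.112500·cos 23.940° = 126.230805
roll angle φ = 5.692° = 0.09934414 rad
x = r_b·(cos φ + φ·sin φ) = 126.852171
y = r_b·(sin φ − φ·cos φ) = 0.041214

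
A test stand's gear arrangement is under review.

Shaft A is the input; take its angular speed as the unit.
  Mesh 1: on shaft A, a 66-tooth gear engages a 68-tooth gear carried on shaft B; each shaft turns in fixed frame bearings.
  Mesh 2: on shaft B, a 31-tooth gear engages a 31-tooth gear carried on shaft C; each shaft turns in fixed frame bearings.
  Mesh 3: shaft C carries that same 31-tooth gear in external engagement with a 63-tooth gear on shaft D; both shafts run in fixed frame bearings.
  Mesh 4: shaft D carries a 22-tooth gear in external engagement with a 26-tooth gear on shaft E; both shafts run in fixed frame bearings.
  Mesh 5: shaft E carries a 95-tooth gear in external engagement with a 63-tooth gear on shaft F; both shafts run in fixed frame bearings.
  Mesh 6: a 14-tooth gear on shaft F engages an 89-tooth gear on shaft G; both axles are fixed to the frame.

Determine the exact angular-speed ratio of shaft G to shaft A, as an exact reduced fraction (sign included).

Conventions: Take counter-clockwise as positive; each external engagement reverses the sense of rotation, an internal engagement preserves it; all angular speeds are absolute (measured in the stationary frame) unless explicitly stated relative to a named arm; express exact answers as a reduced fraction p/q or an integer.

class = fixed-axis compound train [6 meshes; 6 ratios multiply, 6 sense flips]
mesh 1 [66T→68T]: running ratio 33/34, sense −
mesh 2 [31T→31T]: running ratio 33/34, sense +
mesh 3 [31T→63T]: running ratio 341/714, sense −
mesh 4 [22T→26T]: running ratio 3751/9282, sense +
mesh 5 [95T→63T]: running ratio 356345/584766, sense −
mesh 6 [14T→89T]: running ratio 356345/3717441, sense +
ω_out/ω_in = 356345/3717441

356345/3717441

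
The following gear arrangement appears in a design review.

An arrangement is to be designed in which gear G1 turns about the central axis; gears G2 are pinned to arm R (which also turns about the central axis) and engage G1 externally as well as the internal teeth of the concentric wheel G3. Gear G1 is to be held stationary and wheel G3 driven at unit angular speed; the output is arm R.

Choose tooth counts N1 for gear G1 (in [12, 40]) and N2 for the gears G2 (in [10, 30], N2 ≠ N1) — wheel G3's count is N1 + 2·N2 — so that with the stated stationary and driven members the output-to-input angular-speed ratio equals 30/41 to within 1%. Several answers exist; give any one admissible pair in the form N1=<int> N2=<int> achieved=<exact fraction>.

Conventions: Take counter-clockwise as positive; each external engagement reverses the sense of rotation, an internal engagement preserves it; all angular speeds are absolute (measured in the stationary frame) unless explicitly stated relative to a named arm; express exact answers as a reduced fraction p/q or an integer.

class = planetary set [ratio 30/41 wanted; Willis about the carrier]
Willis with ω_sun = 0: ω_arm/ω_ring = N3/(N1+N3); set equal to 30/41  ⇒  N3/N1 = (30/41)/(1 − 30/41) = 30/11
N3 = N1 + 2·N2  ⇒  N2/N1 = (N3/N1 − 1)/2 = (30/11 − 1)/2 = 19/22
smallest multiple with N1 ≥ 12 and N2 ≥ 10: k = 1  ⇒  N1 = 1·22 = 22, N2 = 1·19 = 19 (N1 ≤ 40, N2 ≤ 30, N2 ≠ N1 ✓), N3 = 22 + 2·19 = 60
check: N3/(N1+N3) with N1 = 22, N3 = 60 gives 30/41; |achieved − target| = 0 ≤ 3/410 ✓

N1=22 N2=19 achieved=30/41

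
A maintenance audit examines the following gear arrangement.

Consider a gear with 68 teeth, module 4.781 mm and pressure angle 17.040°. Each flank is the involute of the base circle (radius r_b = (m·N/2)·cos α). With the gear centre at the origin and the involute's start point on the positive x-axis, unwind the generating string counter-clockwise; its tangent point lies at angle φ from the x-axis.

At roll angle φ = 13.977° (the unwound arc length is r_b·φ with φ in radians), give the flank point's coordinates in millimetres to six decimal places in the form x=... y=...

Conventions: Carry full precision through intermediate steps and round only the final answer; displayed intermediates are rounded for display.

topology: single-mesh involute geometry — m = 4.781, N = 68
pitch radius r_p = m·N/2 = 4.781·68/2 = 162.554000
base radius r_b = r_p·cos α = 162.554000·cos 17.040° = 155.417946
roll angle φ = 13.977° = 0.24394467 rad
x = r_b·(cos φ + φ·sin φ) = 159.973758
y = r_b·(sin φ − φ·cos φ) = 0.747597

x=159.973758 y=0.747597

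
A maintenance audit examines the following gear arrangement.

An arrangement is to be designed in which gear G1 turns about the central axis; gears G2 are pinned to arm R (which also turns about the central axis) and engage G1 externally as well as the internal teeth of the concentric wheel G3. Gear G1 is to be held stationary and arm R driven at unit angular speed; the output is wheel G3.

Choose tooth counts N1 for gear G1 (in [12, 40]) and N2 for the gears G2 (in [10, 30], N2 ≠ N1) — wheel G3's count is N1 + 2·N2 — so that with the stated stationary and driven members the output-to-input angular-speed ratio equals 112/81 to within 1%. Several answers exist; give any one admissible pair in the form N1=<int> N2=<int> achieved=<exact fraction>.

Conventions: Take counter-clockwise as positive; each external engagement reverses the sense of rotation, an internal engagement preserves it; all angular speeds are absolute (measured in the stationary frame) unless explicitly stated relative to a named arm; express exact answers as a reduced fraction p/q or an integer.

N1=31 N2=25 achieved=112/81

planetary set to be sized for 112/81 (Willis relation)
Willis with ω_sun = 0: ω_ring/ω_arm = (N1+N3)/N3; set equal to 112/81  ⇒  N3/N1 = 1/(112/81 − 1) = 81/31
N3 = N1 + 2·N2  ⇒  N2/N1 = (N3/N1 − 1)/2 = (81/31 − 1)/2 = 25/31
smallest multiple with N1 ≥ 12 and N2 ≥ 10: k = 1  ⇒  N1 = 1·31 = 31, N2 = 1·25 = 25 (N1 ≤ 40, N2 ≤ 30, N2 ≠ N1 ✓), N3 = 31 + 2·25 = 81
check: (N1+N3)/N3 with N1 = 31, N3 = 81 gives 112/81; |achieved − target| = 0 ≤ 28/2025 ✓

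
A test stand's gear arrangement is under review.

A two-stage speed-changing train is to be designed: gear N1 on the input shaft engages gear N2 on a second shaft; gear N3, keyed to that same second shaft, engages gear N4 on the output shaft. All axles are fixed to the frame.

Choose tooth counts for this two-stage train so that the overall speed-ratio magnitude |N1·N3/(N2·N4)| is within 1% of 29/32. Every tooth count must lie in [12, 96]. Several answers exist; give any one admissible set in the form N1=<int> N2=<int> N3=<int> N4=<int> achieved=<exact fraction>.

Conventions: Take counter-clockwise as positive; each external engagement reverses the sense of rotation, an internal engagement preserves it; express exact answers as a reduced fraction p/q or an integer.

N1=12 N2=32 N3=29 N4=12 achieved=29/32

class = fixed-axis compound train [2-stage, 29/32 wanted]
target = 29/32 in lowest terms: an exact hit needs N1·N3 = k·29 and N2·N4 = k·32 for one integer k, every count in [12, 96]; additionally prefer no 1:1 stage (N1 ≠ N2, N3 ≠ N4)
k = 1…11: no 1:1-free in-range split of k·29 and k·32 into factor pairs; take k = 12
k = 12: N1·N3 = 348 = 12·29, N2·N4 = 384 = 32·12
achieved = 12·29/(32·12) = 29/32; |achieved − target| = 0 ≤ 29/3200 ✓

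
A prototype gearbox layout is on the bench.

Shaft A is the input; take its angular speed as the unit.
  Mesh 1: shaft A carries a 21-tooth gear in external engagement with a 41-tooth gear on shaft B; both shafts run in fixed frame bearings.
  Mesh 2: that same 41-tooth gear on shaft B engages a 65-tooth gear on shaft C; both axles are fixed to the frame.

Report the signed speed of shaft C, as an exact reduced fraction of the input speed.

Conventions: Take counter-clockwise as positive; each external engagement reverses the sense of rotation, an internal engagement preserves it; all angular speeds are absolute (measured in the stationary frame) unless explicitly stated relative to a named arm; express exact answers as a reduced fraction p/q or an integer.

2-mesh fixed-axis compound train (all bearings frame-fixed)
mesh 1 [21T→41T]: |ω|/ω_in = 1×21/41 = 21/41, sense flips to −
mesh 2 [41T→65T]: |ω|/ω_in = (21/41)×41/65 = 21/65, sense flips to +
signed output speed (× input speed) = 21/65

21/65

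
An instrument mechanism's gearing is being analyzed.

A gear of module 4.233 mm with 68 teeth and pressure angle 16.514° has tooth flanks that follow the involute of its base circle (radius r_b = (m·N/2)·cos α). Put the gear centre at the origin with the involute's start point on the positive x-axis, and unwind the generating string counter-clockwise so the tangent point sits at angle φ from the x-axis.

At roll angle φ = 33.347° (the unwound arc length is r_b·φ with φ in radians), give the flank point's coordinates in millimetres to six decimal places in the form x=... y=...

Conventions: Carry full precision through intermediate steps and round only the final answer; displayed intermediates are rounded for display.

x=159.413701 y=8.764570

recognized (one wheel, involute flank): single-mesh tooth geometry, m = 4.233, N = 68
pitch radius r_p = m·N/2 = 4.233·68/2 = 143.922000
base radius r_b = r_p·cos α = 143.922000·cos 16.514° = 137.985262
roll angle φ = 33.347° = 0.58201495 rad
x = r_b·(cos φ + φ·sin φ) = 159.413701
y = r_b·(sin φ − φ·cos φ) = 8.764570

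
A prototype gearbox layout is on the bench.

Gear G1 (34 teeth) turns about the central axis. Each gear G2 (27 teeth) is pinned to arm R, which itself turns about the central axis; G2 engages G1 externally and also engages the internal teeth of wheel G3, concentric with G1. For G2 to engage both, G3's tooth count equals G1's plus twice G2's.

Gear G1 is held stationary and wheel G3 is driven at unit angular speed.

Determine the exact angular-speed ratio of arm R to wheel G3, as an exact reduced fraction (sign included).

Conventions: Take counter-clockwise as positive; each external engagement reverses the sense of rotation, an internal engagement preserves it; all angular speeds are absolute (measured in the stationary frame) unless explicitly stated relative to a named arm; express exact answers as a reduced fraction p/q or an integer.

44/61

recognized (axles ride arm R): planetary set, 34/27/88 teeth
ring teeth: 34 + 2·27 = 88
34(ω_sun−ω_arm) = −88(ω_ring−ω_arm),  ω_sun = 0, ω_ring = 1
34(0−ω_arm) = −88(1−ω_arm)  ⇒  122·ω_arm = 88  ⇒  ω_arm = 44/61
ω_out/ω_in = 44/61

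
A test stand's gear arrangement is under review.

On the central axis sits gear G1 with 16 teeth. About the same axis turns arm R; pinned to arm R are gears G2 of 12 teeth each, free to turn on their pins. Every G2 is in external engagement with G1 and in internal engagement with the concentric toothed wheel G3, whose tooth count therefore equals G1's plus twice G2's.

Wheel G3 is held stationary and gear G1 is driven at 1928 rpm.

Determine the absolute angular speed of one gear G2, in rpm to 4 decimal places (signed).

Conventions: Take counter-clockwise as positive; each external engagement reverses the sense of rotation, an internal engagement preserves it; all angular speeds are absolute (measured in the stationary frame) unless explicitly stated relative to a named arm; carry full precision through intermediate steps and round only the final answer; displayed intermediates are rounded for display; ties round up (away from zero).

-1285.3333 rpm

topology: planetary set — G1 16T / G2 12T / G3 40T, arm = carrier (Willis)
normalise by the input: solve with ω_sun = 1, then scale by 1928 rpm
ring teeth: 16 + 2·12 = 40
16(ω_sun−ω_arm) = −40(ω_ring−ω_arm),  ω_ring = 0, ω_sun = 1
16(1−ω_arm) = −40(0−ω_arm)  ⇒  56·ω_arm = 16  ⇒  ω_arm = 2/7
sun–planet mesh: 16·(1−2/7) = −12·(ω_p−ω_arm)  ⇒  ω_p−ω_arm = -20/21
ω_p = 2/7 − 20/21 = -2/3
scale: ω_p = -2/3 × 1928 rpm = -1285.3333 rpm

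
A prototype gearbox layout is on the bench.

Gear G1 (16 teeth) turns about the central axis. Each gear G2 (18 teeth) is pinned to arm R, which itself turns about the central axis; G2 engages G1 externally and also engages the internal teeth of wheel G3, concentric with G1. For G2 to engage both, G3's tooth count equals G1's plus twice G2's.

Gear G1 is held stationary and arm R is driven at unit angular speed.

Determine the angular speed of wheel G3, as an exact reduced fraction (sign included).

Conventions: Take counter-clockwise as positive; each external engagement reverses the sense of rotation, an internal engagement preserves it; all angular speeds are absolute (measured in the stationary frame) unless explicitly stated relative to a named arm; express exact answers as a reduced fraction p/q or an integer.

17/13

topology: planetary set — G1 16T / G2 18T / G3 52T, arm = carrier (Willis)
ring teeth: 16 + 2·18 = 52
16(ω_sun−ω_arm) = −52(ω_ring−ω_arm),  ω_sun = 0, ω_arm = 1
ω_ring = 1 − (16/52)(0−1) = 17/13
exact speed ratio = 17/13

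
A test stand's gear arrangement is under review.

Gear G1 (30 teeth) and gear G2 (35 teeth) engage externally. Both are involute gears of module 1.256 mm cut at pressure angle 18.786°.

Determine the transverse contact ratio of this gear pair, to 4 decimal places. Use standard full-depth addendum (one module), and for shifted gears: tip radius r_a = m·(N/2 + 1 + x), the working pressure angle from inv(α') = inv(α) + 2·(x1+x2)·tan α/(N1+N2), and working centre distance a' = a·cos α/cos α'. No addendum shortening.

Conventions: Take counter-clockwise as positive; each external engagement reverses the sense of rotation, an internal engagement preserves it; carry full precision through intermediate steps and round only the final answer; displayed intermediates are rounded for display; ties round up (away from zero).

single-mesh involute tooth geometry (30T engaging 35T at module 1.256)
base radii: r_b1 = 17.836355, r_b2 = 20.809081
tip radii: r_a1 = 20.096000, r_a2 = 23.236000
no profile shift: α' = α, a' = a
action lengths: √(r_a1²−r_b1²) = 9.258167, √(r_a2²−r_b2²) = 10.338948
base pitch p_b = π·m·cos α = 3.735637
CR = (9.258167 + 10.338948 − 40.820000·sin 18.78600°)/3.735637 = 1.727060
contact ratio ≈ 1.7271

1.7271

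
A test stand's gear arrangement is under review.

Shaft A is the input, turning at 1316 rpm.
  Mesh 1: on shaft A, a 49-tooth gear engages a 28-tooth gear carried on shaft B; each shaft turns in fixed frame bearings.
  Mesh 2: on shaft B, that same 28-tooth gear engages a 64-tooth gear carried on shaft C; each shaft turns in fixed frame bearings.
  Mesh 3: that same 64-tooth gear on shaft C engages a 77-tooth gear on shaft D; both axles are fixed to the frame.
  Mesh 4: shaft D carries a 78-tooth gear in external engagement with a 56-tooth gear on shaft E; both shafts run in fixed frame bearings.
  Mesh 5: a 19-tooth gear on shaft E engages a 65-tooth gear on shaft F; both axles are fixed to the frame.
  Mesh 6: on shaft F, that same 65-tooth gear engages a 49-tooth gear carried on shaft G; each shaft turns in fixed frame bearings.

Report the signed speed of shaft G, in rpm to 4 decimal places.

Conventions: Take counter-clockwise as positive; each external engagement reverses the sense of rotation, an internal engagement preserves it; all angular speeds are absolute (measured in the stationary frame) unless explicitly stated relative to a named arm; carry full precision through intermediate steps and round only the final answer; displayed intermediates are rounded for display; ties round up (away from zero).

+452.2987 rpm

recognized (7 fixed axles, 6 meshes): fixed-axis compound train
mesh 1 [49T→28T]: ω = 1316.0000×49/28 = 2303.0000 rpm, sense flips to −
mesh 2 [28T→64T]: ω = 2303.0000×28/64 = 1007.5625 rpm, sense flips to +
mesh 3 [64T→77T]: ω = 1007.5625×64/77 = 837.4545 rpm, sense flips to −
mesh 4 [78T→56T]: ω = 837.4545×78/56 = 1166.4545 rpm, sense flips to +
mesh 5 [19T→65T]: ω = 1166.4545×19/65 = 340.9636 rpm, sense flips to −
mesh 6 [65T→49T]: ω = 340.9636×65/49 = 452.2987 rpm, sense flips to +
signed output speed = +452.2987 rpm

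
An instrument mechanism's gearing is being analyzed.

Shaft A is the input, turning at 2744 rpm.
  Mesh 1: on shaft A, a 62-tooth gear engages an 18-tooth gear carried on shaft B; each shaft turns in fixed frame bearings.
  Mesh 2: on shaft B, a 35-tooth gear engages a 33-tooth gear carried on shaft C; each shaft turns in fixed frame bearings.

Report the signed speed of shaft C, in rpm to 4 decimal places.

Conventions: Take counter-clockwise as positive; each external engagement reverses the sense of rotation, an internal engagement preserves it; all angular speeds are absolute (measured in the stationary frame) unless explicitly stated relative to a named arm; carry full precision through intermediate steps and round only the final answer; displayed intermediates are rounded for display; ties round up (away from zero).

class = fixed-axis compound train [2 meshes; 2 ratios multiply, 2 sense flips]
mesh 1 [62T→18T]: ω = 2744.0000×62/18 = 9451.5556 rpm, sense flips to −
mesh 2 [35T→33T]: ω = 9451.5556×35/33 = 10024.3771 rpm, sense flips to +
signed output speed = +10024.3771 rpm

+10024.3771 rpm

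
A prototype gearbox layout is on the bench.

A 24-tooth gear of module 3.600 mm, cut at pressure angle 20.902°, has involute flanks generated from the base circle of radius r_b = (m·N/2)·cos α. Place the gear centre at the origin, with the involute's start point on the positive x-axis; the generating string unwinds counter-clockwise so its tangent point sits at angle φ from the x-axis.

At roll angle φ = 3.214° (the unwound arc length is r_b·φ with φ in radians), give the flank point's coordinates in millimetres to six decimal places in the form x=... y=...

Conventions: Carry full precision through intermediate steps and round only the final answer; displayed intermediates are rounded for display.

recognized (one wheel, involute flank): single-mesh tooth geometry, m = 3.600, N = 24
pitch radius r_p = m·N/2 = 3.600·24/2 = 43.200000
base radius r_b = r_p·cos α = 43.200000·cos 20.902° = 40.357095
roll angle φ = 3.214° = 0.05609488 rad
x = r_b·(cos φ + φ·sin φ) = 40.420540
y = r_b·(sin φ − φ·cos φ) = 0.002374

x=40.420540 y=0.002374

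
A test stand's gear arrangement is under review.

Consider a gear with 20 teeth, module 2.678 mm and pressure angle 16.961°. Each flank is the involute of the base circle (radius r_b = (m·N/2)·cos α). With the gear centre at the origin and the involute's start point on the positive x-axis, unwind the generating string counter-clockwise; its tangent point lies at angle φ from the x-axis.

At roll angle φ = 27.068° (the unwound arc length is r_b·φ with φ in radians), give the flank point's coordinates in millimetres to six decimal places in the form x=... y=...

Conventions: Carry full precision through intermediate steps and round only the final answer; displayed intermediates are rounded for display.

x=28.316113 y=0.880344

class = single-mesh tooth geometry [base-circle involute, m = 2.678, 20T]
pitch radius r_p = m·N/2 = 2.678·20/2 = 26.780000
base radius r_b = r_p·cos α = 26.780000·cos 16.961° = 25.615165
roll angle φ = 27.068° = 0.47242572 rad
x = r_b·(cos φ + φ·sin φ) = 28.316113
y = r_b·(sin φ − φ·cos φ) = 0.880344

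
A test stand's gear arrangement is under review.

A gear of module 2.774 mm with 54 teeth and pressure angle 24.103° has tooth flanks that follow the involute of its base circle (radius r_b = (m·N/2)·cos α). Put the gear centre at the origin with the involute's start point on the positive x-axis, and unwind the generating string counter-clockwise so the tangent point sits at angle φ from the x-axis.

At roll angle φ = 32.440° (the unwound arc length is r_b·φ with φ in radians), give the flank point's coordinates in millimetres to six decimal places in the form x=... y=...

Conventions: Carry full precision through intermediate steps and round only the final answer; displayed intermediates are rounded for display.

single-mesh involute tooth geometry (54T wheel at module 2.774)
pitch radius r_p = m·N/2 = 2.774·54/2 = 74.898000
base radius r_b = r_p·cos α = 74.898000·cos 24.103° = 68.367853
roll angle φ = 32.440° = 0.56618481 rad
x = r_b·(cos φ + φ·sin φ) = 78.463344
y = r_b·(sin φ − φ·cos φ) = 4.005152

x=78.463344 y=4.005152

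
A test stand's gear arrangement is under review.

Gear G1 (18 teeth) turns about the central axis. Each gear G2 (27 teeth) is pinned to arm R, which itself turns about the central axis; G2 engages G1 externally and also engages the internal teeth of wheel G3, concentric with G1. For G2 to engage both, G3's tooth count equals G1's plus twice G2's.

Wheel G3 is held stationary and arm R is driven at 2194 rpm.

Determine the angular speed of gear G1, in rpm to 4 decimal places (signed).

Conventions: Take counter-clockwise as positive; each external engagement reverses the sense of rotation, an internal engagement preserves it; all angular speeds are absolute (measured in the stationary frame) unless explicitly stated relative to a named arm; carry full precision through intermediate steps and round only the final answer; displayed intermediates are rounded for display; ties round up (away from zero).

+10970.0000 rpm

topology: planetary set — G1 18T / G2 27T / G3 72T, arm = carrier (Willis)
normalise by the input: solve with ω_arm = 1, then scale by 2194 rpm
ring teeth: 18 + 2·27 = 72
18(ω_sun−ω_arm) = −72(ω_ring−ω_arm),  ω_ring = 0, ω_arm = 1
ω_sun = 1 − (72/18)(0−1) = 5
scale: ω_sun = 5 × 2194 rpm = +10970.0000 rpm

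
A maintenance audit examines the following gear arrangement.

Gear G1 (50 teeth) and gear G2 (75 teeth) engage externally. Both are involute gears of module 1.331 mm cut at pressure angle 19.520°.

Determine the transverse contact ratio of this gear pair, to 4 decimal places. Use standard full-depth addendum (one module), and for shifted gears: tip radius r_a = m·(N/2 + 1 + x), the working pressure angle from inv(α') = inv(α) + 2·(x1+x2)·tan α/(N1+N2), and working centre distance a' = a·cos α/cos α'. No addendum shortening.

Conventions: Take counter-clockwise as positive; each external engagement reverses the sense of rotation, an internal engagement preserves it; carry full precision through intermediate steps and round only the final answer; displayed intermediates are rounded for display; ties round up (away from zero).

1.8139

class = single-mesh tooth geometry [involute pair 50T × 75T, m = 1.331]
base radii: r_b1 = 31.362516, r_b2 = 47.043775
tip radii: r_a1 = 34.606000, r_a2 = 51.243500
no profile shift: α' = α, a' = a
action lengths: √(r_a1²−r_b1²) = 14.627638, √(r_a2²−r_b2²) = 20.316977
base pitch p_b = π·m·cos α = 3.941130
CR = (14.627638 + 20.316977 − 83.187500·sin 19.52000°)/3.941130 = 1.813867
contact ratio ≈ 1.8139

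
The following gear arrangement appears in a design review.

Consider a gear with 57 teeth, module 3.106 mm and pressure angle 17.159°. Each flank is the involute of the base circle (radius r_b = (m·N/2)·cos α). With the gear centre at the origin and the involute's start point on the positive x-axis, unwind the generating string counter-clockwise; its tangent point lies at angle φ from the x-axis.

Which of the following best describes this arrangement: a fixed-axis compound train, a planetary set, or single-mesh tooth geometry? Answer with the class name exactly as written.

single-mesh tooth geometry

single-mesh involute tooth geometry (57T wheel at module 3.106)
classification: single-mesh tooth geometry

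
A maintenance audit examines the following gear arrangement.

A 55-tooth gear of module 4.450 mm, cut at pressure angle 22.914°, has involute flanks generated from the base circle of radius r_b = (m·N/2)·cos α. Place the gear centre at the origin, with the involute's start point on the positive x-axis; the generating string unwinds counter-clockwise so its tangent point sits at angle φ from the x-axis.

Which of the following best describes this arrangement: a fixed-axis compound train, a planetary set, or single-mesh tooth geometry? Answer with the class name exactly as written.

single-mesh involute tooth geometry (55T wheel at module 4.450)
classification: single-mesh tooth geometry

single-mesh tooth geometry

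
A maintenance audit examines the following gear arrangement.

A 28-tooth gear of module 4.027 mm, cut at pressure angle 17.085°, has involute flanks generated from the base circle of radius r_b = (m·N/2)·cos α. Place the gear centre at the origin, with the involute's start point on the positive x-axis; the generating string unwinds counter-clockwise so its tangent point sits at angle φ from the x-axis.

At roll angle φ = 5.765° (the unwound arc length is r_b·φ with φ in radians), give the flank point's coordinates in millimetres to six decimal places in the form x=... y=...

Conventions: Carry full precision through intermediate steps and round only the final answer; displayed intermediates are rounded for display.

recognized (one wheel, involute flank): single-mesh tooth geometry, m = 4.027, N = 28
pitch radius r_p = m·N/2 = 4.027·28/2 = 56.378000
base radius r_b = r_p·cos α = 56.378000·cos 17.085° = 53.890037
roll angle φ = 5.765° = 0.10061823 rad
x = r_b·(cos φ + φ·sin φ) = 54.162139
y = r_b·(sin φ − φ·cos φ) = 0.018280

x=54.162139 y=0.018280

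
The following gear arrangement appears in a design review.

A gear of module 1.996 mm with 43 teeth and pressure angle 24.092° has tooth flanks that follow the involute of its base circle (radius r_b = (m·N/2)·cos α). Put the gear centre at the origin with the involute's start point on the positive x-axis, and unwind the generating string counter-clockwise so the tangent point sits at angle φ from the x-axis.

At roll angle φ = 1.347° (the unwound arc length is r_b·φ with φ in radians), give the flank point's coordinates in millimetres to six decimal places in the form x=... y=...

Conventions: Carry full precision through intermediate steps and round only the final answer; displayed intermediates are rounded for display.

class = single-mesh tooth geometry [base-circle involute, m = 1.996, 43T]
pitch radius r_p = m·N/2 = 1.996·43/2 = 42.914000
base radius r_b = r_p·cos α = 42.914000·cos 24.092° = 39.175812
roll angle φ = 1.347° = 0.02350959 rad
x = r_b·(cos φ + φ·sin φ) = 39.186637
y = r_b·(sin φ − φ·cos φ) = 0.000170

x=39.186637 y=0.000170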